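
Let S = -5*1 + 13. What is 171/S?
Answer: 171/8 ≈ 21.375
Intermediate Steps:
S = 8 (S = -5 + 13 = 8)
171/S = 171/8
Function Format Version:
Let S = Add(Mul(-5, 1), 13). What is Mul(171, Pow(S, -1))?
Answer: Rational(171, 8) ≈ 21.375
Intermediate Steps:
S = 8 (S = Add(-5, 13) = 8)
Mul(171, Pow(S, -1)) = Mul(171, Pow(8, -1)) = Mul(171, Rational(1, 8)) = Rational(171, 8)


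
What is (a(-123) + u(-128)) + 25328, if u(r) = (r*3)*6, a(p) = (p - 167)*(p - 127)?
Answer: 95524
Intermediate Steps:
a(p) = (-167 + p)*(-127 + p)
u(r) = 18*r (u(r) = (3*r)*6 = 18*r)
(a(-123) + u(-128)) + 25328 = ((21209 + (-123)**2 - 294*(-123)) + 18*(-128)) + 25328 = ((21209 + 15129 + 36162) - 2304) + 25328 = (72500 - 2304) + 25328 = 70196 + 25328 = 95524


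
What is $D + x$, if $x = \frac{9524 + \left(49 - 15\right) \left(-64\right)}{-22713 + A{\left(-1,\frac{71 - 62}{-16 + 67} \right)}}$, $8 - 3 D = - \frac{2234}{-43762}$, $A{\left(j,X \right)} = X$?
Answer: $\frac{9826338145}{4224323979} \approx 2.3261$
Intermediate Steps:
$D = \frac{57977}{21881}$ ($D = \frac{8}{3} - \frac{\left(-2234\right) \frac{1}{-43762}}{3} = \frac{8}{3} - \frac{\left(-2234\right) \left(- \frac{1}{43762}\right)}{3} = \frac{8}{3} - \frac{1117}{65643} = \frac{57977}{21881} \approx 2.6497$)
$x = - \frac{62458}{193059}$ ($x = \frac{9524 + \left(49 - 15\right) \left(-64\right)}{-22713 + \frac{71 - 62}{-16 + 67}} = \frac{9524 + 34 \left(-64\right)}{-22713 + \frac{9}{51}} = \frac{9524 - 2176}{-22713 + 9 \cdot \frac{1}{51}} = \frac{7348}{-22713 + \frac{3}{17}} = \frac{7348}{- \frac{386118}{17}} = 7348 \left(- \frac{17}{386118}\right) = - \frac{62458}{193059} \approx -0.32352$)
$D + x = \frac{57977}{21881} - \frac{62458}{193059} = \frac{9826338145}{4224323979}$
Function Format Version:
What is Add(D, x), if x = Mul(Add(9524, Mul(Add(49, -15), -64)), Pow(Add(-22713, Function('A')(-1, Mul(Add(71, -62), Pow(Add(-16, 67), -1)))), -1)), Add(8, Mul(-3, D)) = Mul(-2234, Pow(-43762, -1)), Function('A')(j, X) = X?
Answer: Rational(9826338145, 4224323979) ≈ 2.3261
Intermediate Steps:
D = Rational(57977, 21881) (D = Add(Rational(8, 3), Mul(Rational(-1, 3), Mul(-2234, Pow(-43762, -1)))) = Add(Rational(8, 3), Mul(Rational(-1, 3), Mul(-2234, Rational(-1, 43762)))) = Add(Rational(8, 3), Mul(Rational(-1, 3), Rational(1117, 21881))) = Add(Rational(8, 3), Rational(-1117, 65643)) = Rational(57977, 21881) ≈ 2.6497)
x = Rational(-62458, 193059) (x = Mul(Add(9524, Mul(Add(49, -15), -64)), Pow(Add(-22713, Mul(Add(71, -62), Pow(Add(-16, 67), -1))), -1)) = Mul(Add(9524, Mul(34, -64)), Pow(Add(-22713, Mul(9, Pow(51, -1))), -1)) = Mul(Add(9524, -2176), Pow(Add(-22713, Mul(9, Rational(1, 51))), -1)) = Mul(7348, Pow(Add(-22713, Rational(3, 17)), -1)) = Mul(7348, Pow(Rational(-386118, 17), -1)) = Mul(7348, Rational(-17, 386118)) = Rational(-62458, 193059) ≈ -0.32352)
Add(D, x) = Add(Rational(57977, 21881), Rational(-62458, 193059)) = Rational(9826338145, 4224323979)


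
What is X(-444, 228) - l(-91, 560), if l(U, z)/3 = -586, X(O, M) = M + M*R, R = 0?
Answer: 1986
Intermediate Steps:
X(O, M) = M (X(O, M) = M + M*0 = M + 0 = M)
l(U, z) = -1758 (l(U, z) = 3*(-586) = -1758)
X(-444, 228) - l(-91, 560) = 228 - 1*(-1758) = 228 + 1758 = 1986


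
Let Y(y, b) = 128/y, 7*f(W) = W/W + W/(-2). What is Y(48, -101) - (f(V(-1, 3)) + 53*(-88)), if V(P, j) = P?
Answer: 195991/42 ≈ 4666.5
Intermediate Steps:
f(W) = ⅐ - W/14 (f(W) = (W/W + W/(-2))/7 = (1 + W*(-½))/7 = (1 - W/2)/7 = ⅐ - W/14)
Y(48, -101) - (f(V(-1, 3)) + 53*(-88)) = 128/48 - ((⅐ - 1/14*(-1)) + 53*(-88)) = 128*(1/48) - ((⅐ + 1/14) - 4664) = 8/3 - (3/14 - 4664) = 8/3 - 1*(-65293/14) = 8/3 + 65293/14 = 195991/42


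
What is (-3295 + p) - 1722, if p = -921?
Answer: -5938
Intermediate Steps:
(-3295 + p) - 1722 = (-3295 - 921) - 1722 = -4216 - 1722 = -5938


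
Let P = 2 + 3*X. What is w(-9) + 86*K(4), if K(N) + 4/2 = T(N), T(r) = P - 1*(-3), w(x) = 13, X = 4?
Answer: 1303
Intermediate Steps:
P = 14 (P = 2 + 3*4 = 2 + 12 = 14)
T(r) = 17 (T(r) = 14 - 1*(-3) = 14 + 3 = 17)
K(N) = 15 (K(N) = -2 + 17 = 15)
w(-9) + 86*K(4) = 13 + 86*15 = 13 + 1290 = 1303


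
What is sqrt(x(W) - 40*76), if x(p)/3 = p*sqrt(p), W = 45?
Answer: sqrt(-3040 + 405*sqrt(5)) ≈ 46.199*I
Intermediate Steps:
x(p) = 3*p**(3/2) (x(p) = 3*(p*sqrt(p)) = 3*p**(3/2))
sqrt(x(W) - 40*76) = sqrt(3*45**(3/2) - 40*76) = sqrt(3*(135*sqrt(5)) - 3040) = sqrt(405*sqrt(5) - 3040) = sqrt(-3040 + 405*sqrt(5))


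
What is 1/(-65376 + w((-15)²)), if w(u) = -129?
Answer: -1/65505 ≈ -1.5266e-5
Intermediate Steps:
1/(-65376 + w((-15)²)) = 1/(-65376 - 129) = 1/(-65505) = -1/65505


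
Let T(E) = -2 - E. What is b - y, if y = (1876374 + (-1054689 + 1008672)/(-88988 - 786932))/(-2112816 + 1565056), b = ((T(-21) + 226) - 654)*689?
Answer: -135204768306939103/479793939200 ≈ -2.8180e+5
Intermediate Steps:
b = -281801 (b = (((-2 - 1*(-21)) + 226) - 654)*689 = (((-2 + 21) + 226) - 654)*689 = ((19 + 226) - 654)*689 = (245 - 654)*689 = -409*689 = -281801)
y = -1643553560097/479793939200 (y = (1876374 - 46017/(-875920))/(-547760) = (1876374 - 46017*(-1/875920))*(-1/547760) = (1876374 + 46017/875920)*(-1/547760) = (1643553560097/875920)*(-1/547760) = -1643553560097/479793939200 ≈ -3.4255)
b - y = -281801 - 1*(-1643553560097/479793939200) = -281801 + 1643553560097/479793939200 = -135204768306939103/479793939200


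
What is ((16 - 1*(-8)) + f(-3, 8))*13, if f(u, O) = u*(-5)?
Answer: 507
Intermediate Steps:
f(u, O) = -5*u
((16 - 1*(-8)) + f(-3, 8))*13 = ((16 - 1*(-8)) - 5*(-3))*13 = ((16 + 8) + 15)*13 = (24 + 15)*13 = 39*13 = 507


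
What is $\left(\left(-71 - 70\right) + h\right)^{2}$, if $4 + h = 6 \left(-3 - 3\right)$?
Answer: $32761$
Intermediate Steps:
$h = -40$ ($h = -4 + 6 \left(-3 - 3\right) = -4 + 6 \left(-6\right) = -4 - 36 = -40$)
$\left(\left(-71 - 70\right) + h\right)^{2} = \left(\left(-71 - 70\right) - 40\right)^{2} = \left(-141 - 40\right)^{2} = \left(-181\right)^{2} = 32761$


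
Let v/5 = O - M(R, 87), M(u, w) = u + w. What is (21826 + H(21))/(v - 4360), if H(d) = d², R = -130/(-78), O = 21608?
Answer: 66801/309710 ≈ 0.21569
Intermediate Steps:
R = 5/3 (R = -130*(-1/78) = 5/3 ≈ 1.6667)
v = 322790/3 (v = 5*(21608 - (5/3 + 87)) = 5*(21608 - 1*266/3) = 5*(21608 - 266/3) = 5*(64558/3) = 322790/3 ≈ 1.0760e+5)
(21826 + H(21))/(v - 4360) = (21826 + 21²)/(322790/3 - 4360) = (21826 + 441)/(309710/3) = 22267*(3/309710) = 66801/309710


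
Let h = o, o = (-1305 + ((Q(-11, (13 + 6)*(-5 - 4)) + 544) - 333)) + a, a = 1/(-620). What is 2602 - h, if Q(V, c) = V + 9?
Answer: 2292761/620 ≈ 3698.0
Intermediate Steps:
Q(V, c) = 9 + V
a = -1/620 ≈ -0.0016129
o = -679521/620 (o = (-1305 + (((9 - 11) + 544) - 333)) - 1/620 = (-1305 + ((-2 + 544) - 333)) - 1/620 = (-1305 + (542 - 333)) - 1/620 = (-1305 + 209) - 1/620 = -1096 - 1/620 = -679521/620 ≈ -1096.0)
h = -679521/620 ≈ -1096.0
2602 - h = 2602 - 1*(-679521/620) = 2602 + 679521/620 = 2292761/620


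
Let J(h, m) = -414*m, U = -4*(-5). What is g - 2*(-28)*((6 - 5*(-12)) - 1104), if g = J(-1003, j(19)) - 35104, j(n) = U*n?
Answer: -250552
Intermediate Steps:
U = 20
j(n) = 20*n
g = -192424 (g = -8280*19 - 35104 = -414*380 - 35104 = -157320 - 35104 = -192424)
g - 2*(-28)*((6 - 5*(-12)) - 1104) = -192424 - 2*(-28)*((6 - 5*(-12)) - 1104) = -192424 - (-56)*((6 + 60) - 1104) = -192424 - (-56)*(66 - 1104) = -192424 - (-56)*(-1038) = -192424 - 1*58128 = -192424 - 58128 = -250552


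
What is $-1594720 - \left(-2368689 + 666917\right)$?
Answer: $107052$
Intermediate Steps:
$-1594720 - \left(-2368689 + 666917\right) = -1594720 - -1701772 = -1594720 + 1701772 = 107052$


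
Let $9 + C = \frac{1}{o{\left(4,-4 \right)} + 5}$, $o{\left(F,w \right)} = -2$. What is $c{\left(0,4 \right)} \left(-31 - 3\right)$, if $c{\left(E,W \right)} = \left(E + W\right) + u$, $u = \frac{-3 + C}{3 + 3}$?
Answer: $- \frac{629}{9} \approx -69.889$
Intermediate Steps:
$C = - \frac{26}{3}$ ($C = -9 + \frac{1}{-2 + 5} = -9 + \frac{1}{3} = - \frac{26}{3} \approx -8.6667$)
$u = - \frac{35}{18}$ ($u = \frac{-3 - \frac{26}{3}}{3 + 3} = - \frac{35}{3 \cdot 6} = \left(- \frac{35}{3}\right) \frac{1}{6} = - \frac{35}{18} \approx -1.9444$)
$c{\left(E,W \right)} = - \frac{35}{18} + E + W$ ($c{\left(E,W \right)} = \left(E + W\right) - \frac{35}{18} = - \frac{35}{18} + E + W$)
$c{\left(0,4 \right)} \left(-31 - 3\right) = \left(- \frac{35}{18} + 0 + 4\right) \left(-31 - 3\right) = \frac{37}{18} \left(-34\right) = - \frac{629}{9}$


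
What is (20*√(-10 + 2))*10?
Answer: 400*I*√2 ≈ 565.69*I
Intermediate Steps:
(20*√(-10 + 2))*10 = (20*√(-8))*10 = (20*(2*I*√2))*10 = (40*I*√2)*10 = 400*I*√2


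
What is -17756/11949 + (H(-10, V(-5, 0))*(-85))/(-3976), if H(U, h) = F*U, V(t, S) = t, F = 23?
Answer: -21728629/3393516 ≈ -6.4030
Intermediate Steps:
H(U, h) = 23*U
-17756/11949 + (H(-10, V(-5, 0))*(-85))/(-3976) = -17756/11949 + ((23*(-10))*(-85))/(-3976) = -17756*1/11949 - 230*(-85)*(-1/3976) = -17756/11949 + 19550*(-1/3976) = -17756/11949 - 9775/1988 = -21728629/3393516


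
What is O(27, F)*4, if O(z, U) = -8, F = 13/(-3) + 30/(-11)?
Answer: -32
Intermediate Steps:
F = -233/33 (F = 13*(-⅓) + 30*(-1/11) = -13/3 - 30/11 = -233/33 ≈ -7.0606)
O(27, F)*4 = -8*4 = -32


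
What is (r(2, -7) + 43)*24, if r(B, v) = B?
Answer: 1080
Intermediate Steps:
(r(2, -7) + 43)*24 = (2 + 43)*24 = 45*24 = 1080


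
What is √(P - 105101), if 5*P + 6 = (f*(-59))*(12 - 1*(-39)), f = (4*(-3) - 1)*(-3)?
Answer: I*√3214310/5 ≈ 358.57*I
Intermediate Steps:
f = 39 (f = (-12 - 1)*(-3) = -13*(-3) = 39)
P = -117357/5 (P = -6/5 + ((39*(-59))*(12 - 1*(-39)))/5 = -6/5 + (-2301*(12 + 39))/5 = -6/5 + (-2301*51)/5 = -6/5 + (⅕)*(-117351) = -6/5 - 117351/5 = -117357/5 ≈ -23471.)
√(P - 105101) = √(-117357/5 - 105101) = √(-642862/5) = I*√3214310/5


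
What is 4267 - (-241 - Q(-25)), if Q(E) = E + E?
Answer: 4458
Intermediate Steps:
Q(E) = 2*E
4267 - (-241 - Q(-25)) = 4267 - (-241 - 2*(-25)) = 4267 - (-241 - 1*(-50)) = 4267 - (-241 + 50) = 4267 - 1*(-191) = 4267 + 191 = 4458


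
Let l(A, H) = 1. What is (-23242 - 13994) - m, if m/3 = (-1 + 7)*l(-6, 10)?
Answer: -37254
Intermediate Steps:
m = 18 (m = 3*((-1 + 7)*1) = 3*(6*1) = 3*6 = 18)
(-23242 - 13994) - m = (-23242 - 13994) - 1*18 = -37236 - 18 = -37254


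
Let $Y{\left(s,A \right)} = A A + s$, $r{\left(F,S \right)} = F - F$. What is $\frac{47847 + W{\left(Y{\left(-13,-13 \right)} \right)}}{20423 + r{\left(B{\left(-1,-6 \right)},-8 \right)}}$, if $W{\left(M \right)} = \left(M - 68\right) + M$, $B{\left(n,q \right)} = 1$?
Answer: $\frac{48091}{20423} \approx 2.3547$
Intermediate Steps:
$r{\left(F,S \right)} = 0$
$Y{\left(s,A \right)} = s + A^{2}$ ($Y{\left(s,A \right)} = A^{2} + s = s + A^{2}$)
$W{\left(M \right)} = -68 + 2 M$ ($W{\left(M \right)} = \left(-68 + M\right) + M = -68 + 2 M$)
$\frac{47847 + W{\left(Y{\left(-13,-13 \right)} \right)}}{20423 + r{\left(B{\left(-1,-6 \right)},-8 \right)}} = \frac{47847 - \left(68 - 2 \left(-13 + \left(-13\right)^{2}\right)\right)}{20423 + 0} = \frac{47847 - \left(68 - 2 \left(-13 + 169\right)\right)}{20423} = \left(47847 + \left(-68 + 2 \cdot 156\right)\right) \frac{1}{20423} = \left(47847 + \left(-68 + 312\right)\right) \frac{1}{20423} = \left(47847 + 244\right) \frac{1}{20423} = 48091 \cdot \frac{1}{20423} = \frac{48091}{20423}$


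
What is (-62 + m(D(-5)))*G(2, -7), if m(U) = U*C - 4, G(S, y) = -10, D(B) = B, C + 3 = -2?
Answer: 410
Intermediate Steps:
C = -5 (C = -3 - 2 = -5)
m(U) = -4 - 5*U (m(U) = U*(-5) - 4 = -5*U - 4 = -4 - 5*U)
(-62 + m(D(-5)))*G(2, -7) = (-62 + (-4 - 5*(-5)))*(-10) = (-62 + (-4 + 25))*(-10) = (-62 + 21)*(-10) = -41*(-10) = 410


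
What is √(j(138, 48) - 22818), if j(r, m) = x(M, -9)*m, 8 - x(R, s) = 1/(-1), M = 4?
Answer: I*√22386 ≈ 149.62*I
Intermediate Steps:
x(R, s) = 9 (x(R, s) = 8 - 1/(-1) = 8 - 1*(-1) = 8 + 1 = 9)
j(r, m) = 9*m
√(j(138, 48) - 22818) = √(9*48 - 22818) = √(432 - 22818) = √(-22386) = I*√22386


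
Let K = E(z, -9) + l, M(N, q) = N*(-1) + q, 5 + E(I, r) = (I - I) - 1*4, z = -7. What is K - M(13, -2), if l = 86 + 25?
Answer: 117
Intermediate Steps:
E(I, r) = -9 (E(I, r) = -5 + ((I - I) - 1*4) = -5 + (0 - 4) = -5 - 4 = -9)
l = 111
M(N, q) = q - N (M(N, q) = -N + q = q - N)
K = 102 (K = -9 + 111 = 102)
K - M(13, -2) = 102 - (-2 - 1*13) = 102 - (-2 - 13) = 102 - 1*(-15) = 102 + 15 = 117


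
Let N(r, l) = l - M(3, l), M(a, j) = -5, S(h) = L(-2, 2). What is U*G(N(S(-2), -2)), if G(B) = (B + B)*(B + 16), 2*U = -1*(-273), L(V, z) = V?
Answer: 15561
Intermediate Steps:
S(h) = -2
N(r, l) = 5 + l (N(r, l) = l - 1*(-5) = l + 5 = 5 + l)
U = 273/2 (U = (-1*(-273))/2 = (½)*273 = 273/2 ≈ 136.50)
G(B) = 2*B*(16 + B) (G(B) = (2*B)*(16 + B) = 2*B*(16 + B))
U*G(N(S(-2), -2)) = 273*(2*(5 - 2)*(16 + (5 - 2)))/2 = 273*(2*3*(16 + 3))/2 = 273*(2*3*19)/2 = (273/2)*114 = 15561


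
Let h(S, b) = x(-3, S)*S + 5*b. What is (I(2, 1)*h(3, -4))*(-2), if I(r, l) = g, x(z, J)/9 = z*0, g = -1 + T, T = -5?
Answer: -240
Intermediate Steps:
g = -6 (g = -1 - 5 = -6)
x(z, J) = 0 (x(z, J) = 9*(z*0) = 9*0 = 0)
I(r, l) = -6
h(S, b) = 5*b (h(S, b) = 0*S + 5*b = 0 + 5*b = 5*b)
(I(2, 1)*h(3, -4))*(-2) = -30*(-4)*(-2) = -6*(-20)*(-2) = 120*(-2) = -240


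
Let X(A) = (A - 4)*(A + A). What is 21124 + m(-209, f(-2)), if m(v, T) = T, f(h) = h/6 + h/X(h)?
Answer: 253483/12 ≈ 21124.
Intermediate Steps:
X(A) = 2*A*(-4 + A) (X(A) = (-4 + A)*(2*A) = 2*A*(-4 + A))
f(h) = 1/(2*(-4 + h)) + h/6 (f(h) = h/6 + h/((2*h*(-4 + h))) = h*(⅙) + h*(1/(2*h*(-4 + h))) = h/6 + 1/(2*(-4 + h)) = 1/(2*(-4 + h)) + h/6)
21124 + m(-209, f(-2)) = 21124 + (3 - 2*(-4 - 2))/(6*(-4 - 2)) = 21124 + (⅙)*(3 - 2*(-6))/(-6) = 21124 + (⅙)*(-⅙)*(3 + 12) = 21124 + (⅙)*(-⅙)*15 = 21124 - 5/12 = 253483/12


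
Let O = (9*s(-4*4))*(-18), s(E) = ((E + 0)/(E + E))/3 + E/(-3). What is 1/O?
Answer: -1/891 ≈ -0.0011223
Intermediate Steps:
s(E) = ⅙ - E/3 (s(E) = (E/((2*E)))*(⅓) + E*(-⅓) = (E*(1/(2*E)))*(⅓) - E/3 = (½)*(⅓) - E/3 = ⅙ - E/3)
O = -891 (O = (9*(⅙ - (-4)*4/3))*(-18) = (9*(⅙ - ⅓*(-16)))*(-18) = (9*(⅙ + 16/3))*(-18) = (9*(11/2))*(-18) = (99/2)*(-18) = -891)
1/O = 1/(-891) = -1/891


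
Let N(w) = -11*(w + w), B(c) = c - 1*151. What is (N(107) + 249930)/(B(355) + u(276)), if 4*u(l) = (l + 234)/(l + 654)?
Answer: 30699424/25313 ≈ 1212.8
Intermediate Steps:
B(c) = -151 + c (B(c) = c - 151 = -151 + c)
N(w) = -22*w
u(l) = (234 + l)/(4*(654 + l)) (u(l) = ((l + 234)/(l + 654))/4 = ((234 + l)/(654 + l))/4 = (234 + l)/(4*(654 + l)))
(N(107) + 249930)/(B(355) + u(276)) = (-22*107 + 249930)/((-151 + 355) + (234 + 276)/(4*(654 + 276))) = (-2354 + 249930)/(204 + (¼)*510/930) = 247576/(204 + (¼)*(1/930)*510) = 247576/(204 + 17/124) = 247576/(25313/124) = 247576*(124/25313) = 30699424/25313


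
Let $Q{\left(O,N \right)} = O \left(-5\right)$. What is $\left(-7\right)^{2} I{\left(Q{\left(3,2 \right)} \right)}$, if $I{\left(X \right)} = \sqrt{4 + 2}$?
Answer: $49 \sqrt{6} \approx 120.03$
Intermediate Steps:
$Q{\left(O,N \right)} = - 5 O$
$I{\left(X \right)} = \sqrt{6}$
$\left(-7\right)^{2} I{\left(Q{\left(3,2 \right)} \right)} = \left(-7\right)^{2} \sqrt{6} = 49 \sqrt{6}$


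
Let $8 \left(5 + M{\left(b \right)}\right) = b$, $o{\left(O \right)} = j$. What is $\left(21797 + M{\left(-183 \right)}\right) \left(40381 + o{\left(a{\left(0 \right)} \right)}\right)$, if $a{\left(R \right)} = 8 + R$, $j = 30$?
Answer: $\frac{7037696883}{8} \approx 8.7971 \cdot 10^{8}$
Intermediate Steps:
$o{\left(O \right)} = 30$
$M{\left(b \right)} = -5 + \frac{b}{8}$
$\left(21797 + M{\left(-183 \right)}\right) \left(40381 + o{\left(a{\left(0 \right)} \right)}\right) = \left(21797 + \left(-5 + \frac{1}{8} \left(-183\right)\right)\right) \left(40381 + 30\right) = \left(21797 - \frac{223}{8}\right) 40411 = \frac{174153}{8} \cdot 40411 = \frac{7037696883}{8}$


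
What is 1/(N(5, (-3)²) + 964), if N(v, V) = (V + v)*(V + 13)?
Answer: 1/1272 ≈ 0.00078616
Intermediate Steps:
N(v, V) = (13 + V)*(V + v) (N(v, V) = (V + v)*(13 + V) = (13 + V)*(V + v))
1/(N(5, (-3)²) + 964) = 1/((((-3)²)² + 13*(-3)² + 13*5 + (-3)²*5) + 964) = 1/((9² + 13*9 + 65 + 9*5) + 964) = 1/((81 + 117 + 65 + 45) + 964) = 1/(308 + 964) = 1/1272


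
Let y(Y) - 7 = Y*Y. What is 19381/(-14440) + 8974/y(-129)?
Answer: -24133791/30049640 ≈ -0.80313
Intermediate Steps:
y(Y) = 7 + Y**2 (y(Y) = 7 + Y*Y = 7 + Y**2)
19381/(-14440) + 8974/y(-129) = 19381/(-14440) + 8974/(7 + (-129)**2) = 19381*(-1/14440) + 8974/(7 + 16641) = -19381/14440 + 8974/16648 = -19381/14440 + 8974*(1/16648) = -19381/14440 + 4487/8324 = -24133791/30049640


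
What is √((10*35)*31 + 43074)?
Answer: 2*√13481 ≈ 232.22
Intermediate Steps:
√((10*35)*31 + 43074) = √(350*31 + 43074) = √(10850 + 43074) = √53924 = 2*√13481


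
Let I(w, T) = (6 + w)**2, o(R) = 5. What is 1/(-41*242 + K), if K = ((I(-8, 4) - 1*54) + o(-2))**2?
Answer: -1/7897 ≈ -0.00012663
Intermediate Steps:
K = 2025 (K = (((6 - 8)**2 - 1*54) + 5)**2 = (((-2)**2 - 54) + 5)**2 = ((4 - 54) + 5)**2 = (-50 + 5)**2 = (-45)**2 = 2025)
1/(-41*242 + K) = 1/(-41*242 + 2025) = 1/(-9922 + 2025) = 1/(-7897) = -1/7897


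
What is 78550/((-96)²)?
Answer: 39275/4608 ≈ 8.5232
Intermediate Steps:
78550/((-96)²) = 78550/9216 = 78550*(1/9216) = 39275/4608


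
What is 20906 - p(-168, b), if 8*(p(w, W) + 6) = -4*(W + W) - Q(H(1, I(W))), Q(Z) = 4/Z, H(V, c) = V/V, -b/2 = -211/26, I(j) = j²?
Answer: 544147/26 ≈ 20929.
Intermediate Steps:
b = 211/13 (b = -(-422)/26 = -2*(-211/26) = 211/13 ≈ 16.231)
H(V, c) = 1
p(w, W) = -13/2 - W (p(w, W) = -6 + (-4*(W + W) - 4/1)/8 = -6 + (-8*W - 4)/8 = -6 + (-4 - 8*W)/8 = -6 + (-½ - W) = -13/2 - W)
20906 - p(-168, b) = 20906 - (-13/2 - 1*211/13) = 20906 - (-13/2 - 211/13) = 20906 - 1*(-591/26) = 20906 + 591/26 = 544147/26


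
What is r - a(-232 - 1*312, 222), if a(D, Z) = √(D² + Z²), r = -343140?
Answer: -343140 - 2*√86305 ≈ -3.4373e+5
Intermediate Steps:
r - a(-232 - 1*312, 222) = -343140 - √((-232 - 1*312)² + 222²) = -343140 - √((-232 - 312)² + 49284) = -343140 - √((-544)² + 49284) = -343140 - √(295936 + 49284) = -343140 - √345220 = -343140 - 2*√86305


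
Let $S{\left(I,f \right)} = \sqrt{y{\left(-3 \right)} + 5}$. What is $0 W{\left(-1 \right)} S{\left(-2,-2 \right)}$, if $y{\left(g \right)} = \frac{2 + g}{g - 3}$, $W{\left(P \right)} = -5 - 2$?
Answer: $0$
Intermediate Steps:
$W{\left(P \right)} = -7$
$y{\left(g \right)} = \frac{2 + g}{-3 + g}$
$S{\left(I,f \right)} = \frac{\sqrt{186}}{6}$ ($S{\left(I,f \right)} = \sqrt{\frac{2 - 3}{-3 - 3} + 5} = \sqrt{\frac{1}{-6} \left(-1\right) + 5} = \sqrt{\left(- \frac{1}{6}\right) \left(-1\right) + 5} = \sqrt{\frac{1}{6} + 5} = \sqrt{\frac{31}{6}} = \frac{\sqrt{186}}{6}$)
$0 W{\left(-1 \right)} S{\left(-2,-2 \right)} = 0 \left(-7\right) \frac{\sqrt{186}}{6} = 0 \frac{\sqrt{186}}{6} = 0$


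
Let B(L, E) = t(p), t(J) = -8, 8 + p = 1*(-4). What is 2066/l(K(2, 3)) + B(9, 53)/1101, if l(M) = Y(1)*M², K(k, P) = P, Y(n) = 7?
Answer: 758054/23121 ≈ 32.786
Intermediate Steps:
p = -12 (p = -8 + 1*(-4) = -8 - 4 = -12)
B(L, E) = -8
l(M) = 7*M²
2066/l(K(2, 3)) + B(9, 53)/1101 = 2066/((7*3²)) - 8/1101 = 2066/((7*9)) - 8*1/1101 = 2066/63 - 8/1101 = 758054/23121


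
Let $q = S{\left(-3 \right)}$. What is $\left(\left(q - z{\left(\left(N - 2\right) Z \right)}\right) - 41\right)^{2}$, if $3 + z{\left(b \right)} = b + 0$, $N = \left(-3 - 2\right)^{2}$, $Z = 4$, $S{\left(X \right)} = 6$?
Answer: $15376$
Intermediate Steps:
$q = 6$
$N = 25$ ($N = \left(-3 + \left(-3 + 1\right)\right)^{2} = \left(-3 - 2\right)^{2} = \left(-5\right)^{2} = 25$)
$z{\left(b \right)} = -3 + b$ ($z{\left(b \right)} = -3 + \left(b + 0\right) = -3 + b$)
$\left(\left(q - z{\left(\left(N - 2\right) Z \right)}\right) - 41\right)^{2} = \left(\left(6 - \left(-3 + \left(25 - 2\right) 4\right)\right) - 41\right)^{2} = \left(\left(6 - \left(-3 + 23 \cdot 4\right)\right) - 41\right)^{2} = \left(\left(6 - \left(-3 + 92\right)\right) - 41\right)^{2} = \left(\left(6 - 89\right) - 41\right)^{2} = \left(-83 - 41\right)^{2} = \left(-124\right)^{2} = 15376$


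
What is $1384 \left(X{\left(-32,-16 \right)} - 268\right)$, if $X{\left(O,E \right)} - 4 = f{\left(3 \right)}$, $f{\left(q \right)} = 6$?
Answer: $-357072$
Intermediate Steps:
$X{\left(O,E \right)} = 10$ ($X{\left(O,E \right)} = 4 + 6 = 10$)
$1384 \left(X{\left(-32,-16 \right)} - 268\right) = 1384 \left(10 - 268\right) = 1384 \left(-258\right) = -357072$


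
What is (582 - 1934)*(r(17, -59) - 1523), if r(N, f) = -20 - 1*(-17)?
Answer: 2063152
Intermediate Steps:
r(N, f) = -3 (r(N, f) = -20 + 17 = -3)
(582 - 1934)*(r(17, -59) - 1523) = (582 - 1934)*(-3 - 1523) = -1352*(-1526) = 2063152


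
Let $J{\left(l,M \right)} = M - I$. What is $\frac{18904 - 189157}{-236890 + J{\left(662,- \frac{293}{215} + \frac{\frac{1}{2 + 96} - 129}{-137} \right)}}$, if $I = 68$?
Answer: $\frac{491450607270}{684001809223} \approx 0.71849$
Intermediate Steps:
$J{\left(l,M \right)} = -68 + M$ ($J{\left(l,M \right)} = M - 68 = -68 + M$)
$\frac{18904 - 189157}{-236890 + J{\left(662,- \frac{293}{215} + \frac{\frac{1}{2 + 96} - 129}{-137} \right)}} = \frac{18904 - 189157}{-236890 - \left(\frac{14913}{215} - \frac{\frac{1}{2 + 96} - 129}{-137}\right)} = - \frac{170253}{-236890 - \left(\frac{14913}{215} - \left(\frac{1}{98} - 129\right) \left(- \frac{1}{137}\right)\right)} = - \frac{170253}{-236890 - \frac{197504123}{2886590}} = - \frac{170253}{- \frac{684001809223}{2886590}} = \left(-170253\right) \left(- \frac{2886590}{684001809223}\right) = \frac{491450607270}{684001809223}$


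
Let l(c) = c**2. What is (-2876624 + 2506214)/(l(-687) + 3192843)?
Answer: -61735/610802 ≈ -0.10107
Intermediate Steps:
(-2876624 + 2506214)/(l(-687) + 3192843) = (-2876624 + 2506214)/((-687)**2 + 3192843) = -370410/(471969 + 3192843) = -370410/3664812 = -370410*1/3664812 = -61735/610802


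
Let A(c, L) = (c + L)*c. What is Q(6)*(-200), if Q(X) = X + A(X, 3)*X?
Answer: -66000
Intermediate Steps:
A(c, L) = c*(L + c) (A(c, L) = (L + c)*c = c*(L + c))
Q(X) = X + X²*(3 + X) (Q(X) = X + (X*(3 + X))*X = X + X²*(3 + X))
Q(6)*(-200) = (6*(1 + 6*(3 + 6)))*(-200) = (6*(1 + 6*9))*(-200) = (6*(1 + 54))*(-200) = (6*55)*(-200) = 330*(-200) = -66000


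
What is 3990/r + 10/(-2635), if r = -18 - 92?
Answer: -210295/5797 ≈ -36.276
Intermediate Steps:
r = -110
3990/r + 10/(-2635) = 3990/(-110) + 10/(-2635) = 3990*(-1/110) + 10*(-1/2635) = -399/11 - 2/527 = -210295/5797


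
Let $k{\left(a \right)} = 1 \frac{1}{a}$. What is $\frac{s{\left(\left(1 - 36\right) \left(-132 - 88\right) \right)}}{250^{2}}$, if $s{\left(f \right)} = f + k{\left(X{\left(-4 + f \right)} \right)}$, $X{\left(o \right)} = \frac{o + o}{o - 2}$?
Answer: $\frac{59263047}{481000000} \approx 0.12321$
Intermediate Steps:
$X{\left(o \right)} = \frac{2 o}{-2 + o}$
$k{\left(a \right)} = \frac{1}{a}$
$s{\left(f \right)} = f + \frac{-6 + f}{2 \left(-4 + f\right)}$ ($s{\left(f \right)} = f + \frac{1}{2 \left(-4 + f\right) \frac{1}{-2 + \left(-4 + f\right)}} = f + \frac{1}{2 \left(-4 + f\right) \frac{1}{-6 + f}} = f + \frac{1}{2 \frac{1}{-6 + f} \left(-4 + f\right)} = f + \frac{-6 + f}{2 \left(-4 + f\right)}$)
$\frac{s{\left(\left(1 - 36\right) \left(-132 - 88\right) \right)}}{250^{2}} = \frac{\frac{1}{-4 + \left(1 - 36\right) \left(-132 - 88\right)} \left(-3 + \frac{\left(1 - 36\right) \left(-132 - 88\right)}{2} + \left(1 - 36\right) \left(-132 - 88\right) \left(-4 + \left(1 - 36\right) \left(-132 - 88\right)\right)\right)}{250^{2}} = \frac{\frac{1}{-4 - -7700} \left(-3 + \frac{\left(-35\right) \left(-220\right)}{2} + \left(-35\right) \left(-220\right) \left(-4 - -7700\right)\right)}{62500} = \frac{-3 + \frac{1}{2} \cdot 7700 + 7700 \left(-4 + 7700\right)}{-4 + 7700} \cdot \frac{1}{62500} = \frac{-3 + 3850 + 7700 \cdot 7696}{7696} \cdot \frac{1}{62500} = \frac{-3 + 3850 + 59259200}{7696} \cdot \frac{1}{62500} = \frac{1}{7696} \cdot 59263047 \cdot \frac{1}{62500} = \frac{59263047}{7696} \cdot \frac{1}{62500} = \frac{59263047}{481000000}$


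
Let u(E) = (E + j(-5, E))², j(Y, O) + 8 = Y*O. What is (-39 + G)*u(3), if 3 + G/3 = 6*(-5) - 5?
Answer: -61200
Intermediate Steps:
j(Y, O) = -8 + O*Y (j(Y, O) = -8 + Y*O = -8 + O*Y)
u(E) = (-8 - 4*E)² (u(E) = (E + (-8 + E*(-5)))² = (E + (-8 - 5*E))² = (-8 - 4*E)²)
G = -114 (G = -9 + 3*(6*(-5) - 5) = -9 + 3*(-30 - 5) = -9 + 3*(-35) = -9 - 105 = -114)
(-39 + G)*u(3) = (-39 - 114)*(16*(2 + 3)²) = -2448*5² = -2448*25 = -153*400 = -61200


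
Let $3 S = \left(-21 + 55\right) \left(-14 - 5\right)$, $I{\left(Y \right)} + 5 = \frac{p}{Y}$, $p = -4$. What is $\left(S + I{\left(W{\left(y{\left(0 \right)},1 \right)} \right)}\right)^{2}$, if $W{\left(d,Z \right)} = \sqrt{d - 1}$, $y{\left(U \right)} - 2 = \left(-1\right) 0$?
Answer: $\frac{452929}{9} \approx 50325.0$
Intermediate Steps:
$y{\left(U \right)} = 2$ ($y{\left(U \right)} = 2 - 0 = 2 + 0 = 2$)
$W{\left(d,Z \right)} = \sqrt{-1 + d}$
$I{\left(Y \right)} = -5 - \frac{4}{Y}$
$S = - \frac{646}{3}$ ($S = \frac{\left(-21 + 55\right) \left(-14 - 5\right)}{3} = \frac{34 \left(-19\right)}{3} = \frac{1}{3} \left(-646\right) = - \frac{646}{3} \approx -215.33$)
$\left(S + I{\left(W{\left(y{\left(0 \right)},1 \right)} \right)}\right)^{2} = \left(- \frac{646}{3} - \left(5 + \frac{4}{\sqrt{-1 + 2}}\right)\right)^{2} = \left(- \frac{646}{3} - \left(5 + \frac{4}{\sqrt{1}}\right)\right)^{2} = \left(- \frac{646}{3} - \left(5 + \frac{4}{1}\right)\right)^{2} = \left(- \frac{646}{3} - 9\right)^{2} = \left(- \frac{673}{3}\right)^{2} = \frac{452929}{9}$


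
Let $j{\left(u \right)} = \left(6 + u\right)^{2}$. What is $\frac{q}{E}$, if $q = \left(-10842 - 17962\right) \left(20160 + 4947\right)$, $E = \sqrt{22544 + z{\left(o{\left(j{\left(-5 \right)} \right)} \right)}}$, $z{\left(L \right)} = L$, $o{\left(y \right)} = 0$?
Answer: $- \frac{180795507 \sqrt{1409}}{1409} \approx -4.8165 \cdot 10^{6}$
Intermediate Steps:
$E = 4 \sqrt{1409}$ ($E = \sqrt{22544 + 0} = \sqrt{22544} = 4 \sqrt{1409} \approx 150.15$)
$q = -723182028$ ($q = \left(-28804\right) 25107 = -723182028$)
$\frac{q}{E} = - \frac{723182028}{4 \sqrt{1409}} = - 723182028 \frac{\sqrt{1409}}{5636} = - \frac{180795507 \sqrt{1409}}{1409}$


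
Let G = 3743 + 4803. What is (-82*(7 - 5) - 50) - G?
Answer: -8760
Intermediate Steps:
G = 8546
(-82*(7 - 5) - 50) - G = (-82*(7 - 5) - 50) - 1*8546 = (-82*2 - 50) - 8546 = (-164 - 50) - 8546 = -214 - 8546 = -8760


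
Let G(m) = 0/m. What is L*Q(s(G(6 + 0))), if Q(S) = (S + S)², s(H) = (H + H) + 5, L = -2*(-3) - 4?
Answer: 200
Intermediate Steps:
G(m) = 0
L = 2 (L = 6 - 4 = 2)
s(H) = 5 + 2*H (s(H) = 2*H + 5 = 5 + 2*H)
Q(S) = 4*S² (Q(S) = (2*S)² = 4*S²)
L*Q(s(G(6 + 0))) = 2*(4*(5 + 2*0)²) = 2*(4*(5 + 0)²) = 2*(4*5²) = 2*(4*25) = 2*100 = 200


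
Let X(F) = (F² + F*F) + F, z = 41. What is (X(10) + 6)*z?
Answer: 8856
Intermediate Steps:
X(F) = F + 2*F² (X(F) = (F² + F²) + F = 2*F² + F = F + 2*F²)
(X(10) + 6)*z = (10*(1 + 2*10) + 6)*41 = (10*(1 + 20) + 6)*41 = (10*21 + 6)*41 = (210 + 6)*41 = 216*41 = 8856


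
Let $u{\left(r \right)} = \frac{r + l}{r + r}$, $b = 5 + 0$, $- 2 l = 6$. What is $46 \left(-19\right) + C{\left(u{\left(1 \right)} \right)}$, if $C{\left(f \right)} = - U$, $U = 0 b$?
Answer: $-874$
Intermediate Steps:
$l = -3$ ($l = \left(- \frac{1}{2}\right) 6 = -3$)
$b = 5$
$U = 0$ ($U = 0 \cdot 5 = 0$)
$u{\left(r \right)} = \frac{-3 + r}{2 r}$ ($u{\left(r \right)} = \frac{r - 3}{r + r} = \frac{-3 + r}{2 r}$)
$C{\left(f \right)} = 0$ ($C{\left(f \right)} = \left(-1\right) 0 = 0$)
$46 \left(-19\right) + C{\left(u{\left(1 \right)} \right)} = 46 \left(-19\right) + 0 = -874 + 0 = -874$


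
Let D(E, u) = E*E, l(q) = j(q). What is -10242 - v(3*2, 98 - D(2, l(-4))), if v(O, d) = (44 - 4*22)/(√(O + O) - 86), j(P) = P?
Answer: -9453839/923 - 11*√3/923 ≈ -10243.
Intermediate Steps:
l(q) = q
D(E, u) = E²
v(O, d) = -44/(-86 + √2*√O) (v(O, d) = (44 - 88)/(√(2*O) - 86) = -44/(√2*√O - 86) = -44/(-86 + √2*√O))
-10242 - v(3*2, 98 - D(2, l(-4))) = -10242 - (-44)/(-86 + √2*√(3*2)) = -10242 - (-44)/(-86 + √2*√6) = -10242 - (-44)/(-86 + 2*√3) = -10242 + 44/(-86 + 2*√3)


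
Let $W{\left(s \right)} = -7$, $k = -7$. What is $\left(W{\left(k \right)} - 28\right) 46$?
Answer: $-1610$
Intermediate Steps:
$\left(W{\left(k \right)} - 28\right) 46 = \left(-7 - 28\right) 46 = \left(-35\right) 46 = -1610$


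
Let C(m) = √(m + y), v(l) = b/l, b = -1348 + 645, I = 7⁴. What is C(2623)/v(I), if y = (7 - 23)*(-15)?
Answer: -2401*√2863/703 ≈ -182.75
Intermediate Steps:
I = 2401
b = -703
v(l) = -703/l
y = 240 (y = -16*(-15) = 240)
C(m) = √(240 + m) (C(m) = √(m + 240) = √(240 + m))
C(2623)/v(I) = √(240 + 2623)/((-703/2401)) = √2863/((-703*1/2401)) = √2863/(-703/2401) = √2863*(-2401/703) = -2401*√2863/703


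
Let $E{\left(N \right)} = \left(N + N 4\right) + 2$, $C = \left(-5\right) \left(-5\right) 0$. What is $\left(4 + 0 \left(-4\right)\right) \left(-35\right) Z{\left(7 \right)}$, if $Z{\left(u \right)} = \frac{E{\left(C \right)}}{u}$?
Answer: $-40$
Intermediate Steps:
$C = 0$ ($C = 25 \cdot 0 = 0$)
$E{\left(N \right)} = 2 + 5 N$ ($E{\left(N \right)} = \left(N + 4 N\right) + 2 = 5 N + 2 = 2 + 5 N$)
$Z{\left(u \right)} = \frac{2}{u}$ ($Z{\left(u \right)} = \frac{2 + 5 \cdot 0}{u} = \frac{2 + 0}{u} = \frac{2}{u}$)
$\left(4 + 0 \left(-4\right)\right) \left(-35\right) Z{\left(7 \right)} = \left(4 + 0 \left(-4\right)\right) \left(-35\right) \frac{2}{7} = \left(4 + 0\right) \left(-35\right) 2 \cdot \frac{1}{7} = 4 \left(-35\right) \frac{2}{7} = \left(-140\right) \frac{2}{7} = -40$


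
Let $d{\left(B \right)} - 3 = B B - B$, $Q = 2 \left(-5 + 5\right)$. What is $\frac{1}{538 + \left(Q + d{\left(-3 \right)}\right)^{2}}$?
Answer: $\frac{1}{763} \approx 0.0013106$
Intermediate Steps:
$Q = 0$ ($Q = 2 \cdot 0 = 0$)
$d{\left(B \right)} = 3 + B^{2} - B$ ($d{\left(B \right)} = 3 - \left(B - B B\right) = 3 + \left(B^{2} - B\right) = 3 + B^{2} - B$)
$\frac{1}{538 + \left(Q + d{\left(-3 \right)}\right)^{2}} = \frac{1}{538 + \left(0 + \left(3 + \left(-3\right)^{2} - -3\right)\right)^{2}} = \frac{1}{538 + \left(0 + \left(3 + 9 + 3\right)\right)^{2}} = \frac{1}{538 + \left(0 + 15\right)^{2}} = \frac{1}{538 + 15^{2}} = \frac{1}{538 + 225} = \frac{1}{763}$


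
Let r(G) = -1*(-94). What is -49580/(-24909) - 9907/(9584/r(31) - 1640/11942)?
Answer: -67837041022571/711762021228 ≈ -95.309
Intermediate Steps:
r(G) = 94
-49580/(-24909) - 9907/(9584/r(31) - 1640/11942) = -49580/(-24909) - 9907/(9584/94 - 1640/11942) = -49580*(-1/24909) - 9907/(9584*(1/94) - 1640*1/11942) = 49580/24909 - 9907/(4792/47 - 820/5971) = 49580/24909 - 9907/28574492/280637 = 49580/24909 - 9907*280637/28574492 = 49580/24909 - 2780270759/28574492 = -67837041022571/711762021228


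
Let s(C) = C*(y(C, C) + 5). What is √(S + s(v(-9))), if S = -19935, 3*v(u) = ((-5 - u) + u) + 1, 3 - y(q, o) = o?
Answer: I*√179527/3 ≈ 141.24*I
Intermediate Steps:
y(q, o) = 3 - o
v(u) = -4/3 (v(u) = (((-5 - u) + u) + 1)/3 = (-5 + 1)/3 = (⅓)*(-4) = -4/3)
s(C) = C*(8 - C) (s(C) = C*((3 - C) + 5) = C*(8 - C))
√(S + s(v(-9))) = √(-19935 - 4*(8 - 1*(-4/3))/3) = √(-19935 - 4*(8 + 4/3)/3) = √(-19935 - 4/3*28/3) = √(-19935 - 112/9) = √(-179527/9) = I*√179527/3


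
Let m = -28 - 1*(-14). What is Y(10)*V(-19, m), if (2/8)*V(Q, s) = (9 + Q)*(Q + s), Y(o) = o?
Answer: 13200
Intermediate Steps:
m = -14 (m = -28 + 14 = -14)
V(Q, s) = 4*(9 + Q)*(Q + s) (V(Q, s) = 4*((9 + Q)*(Q + s)) = 4*(9 + Q)*(Q + s))
Y(10)*V(-19, m) = 10*(4*(-19)² + 36*(-19) + 36*(-14) + 4*(-19)*(-14)) = 10*(4*361 - 684 - 504 + 1064) = 10*(1444 - 684 - 504 + 1064) = 10*1320 = 13200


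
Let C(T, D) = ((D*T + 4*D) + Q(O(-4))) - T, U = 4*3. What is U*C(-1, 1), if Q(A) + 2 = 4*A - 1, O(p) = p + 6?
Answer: 108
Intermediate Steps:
O(p) = 6 + p
Q(A) = -3 + 4*A (Q(A) = -2 + (4*A - 1) = -2 + (-1 + 4*A) = -3 + 4*A)
U = 12
C(T, D) = 5 - T + 4*D + D*T (C(T, D) = ((D*T + 4*D) + (-3 + 4*(6 - 4))) - T = ((4*D + D*T) + (-3 + 4*2)) - T = ((4*D + D*T) + (-3 + 8)) - T = ((4*D + D*T) + 5) - T = (5 + 4*D + D*T) - T = 5 - T + 4*D + D*T)
U*C(-1, 1) = 12*(5 - 1*(-1) + 4*1 + 1*(-1)) = 12*(5 + 1 + 4 - 1) = 12*9 = 108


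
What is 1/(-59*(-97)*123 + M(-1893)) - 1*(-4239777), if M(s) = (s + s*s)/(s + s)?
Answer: 2980491154792/702983 ≈ 4.2398e+6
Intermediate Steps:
M(s) = (s + s**2)/(2*s) (M(s) = (s + s**2)/((2*s)) = (s + s**2)*(1/(2*s)) = (s + s**2)/(2*s))
1/(-59*(-97)*123 + M(-1893)) - 1*(-4239777) = 1/(-59*(-97)*123 + (1/2 + (1/2)*(-1893))) - 1*(-4239777) = 1/(5723*123 + (1/2 - 1893/2)) + 4239777 = 1/(703929 - 946) + 4239777 = 1/702983 + 4239777 = 2980491154792/702983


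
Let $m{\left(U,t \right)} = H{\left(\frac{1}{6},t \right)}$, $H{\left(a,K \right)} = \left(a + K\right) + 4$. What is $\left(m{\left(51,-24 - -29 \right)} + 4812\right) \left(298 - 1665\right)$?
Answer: $- \frac{39543209}{6} \approx -6.5905 \cdot 10^{6}$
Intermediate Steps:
$H{\left(a,K \right)} = 4 + K + a$ ($H{\left(a,K \right)} = \left(K + a\right) + 4 = 4 + K + a$)
$m{\left(U,t \right)} = \frac{25}{6} + t$ ($m{\left(U,t \right)} = 4 + t + \frac{1}{6} = \frac{25}{6} + t$)
$\left(m{\left(51,-24 - -29 \right)} + 4812\right) \left(298 - 1665\right) = \left(\left(\frac{25}{6} - -5\right) + 4812\right) \left(298 - 1665\right) = \left(\left(\frac{25}{6} + \left(-24 + 29\right)\right) + 4812\right) \left(-1367\right) = \left(\left(\frac{25}{6} + 5\right) + 4812\right) \left(-1367\right) = \left(\frac{55}{6} + 4812\right) \left(-1367\right) = \frac{28927}{6} \left(-1367\right) = - \frac{39543209}{6}$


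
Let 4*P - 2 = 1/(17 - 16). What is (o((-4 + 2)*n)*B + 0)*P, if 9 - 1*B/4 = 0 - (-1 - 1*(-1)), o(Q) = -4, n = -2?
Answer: -108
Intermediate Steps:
P = 3/4 (P = 1/2 + 1/(4*(17 - 16)) = 1/2 + (1/4)/1 = 1/2 + (1/4)*1 = 1/2 + 1/4 = 3/4 ≈ 0.75000)
B = 36 (B = 36 - 4*(0 - (-1 - 1*(-1))) = 36 - 4*(0 - (-1 + 1)) = 36 - 4*(0 - 1*0) = 36 - 4*(0 + 0) = 36 - 4*0 = 36 + 0 = 36)
(o((-4 + 2)*n)*B + 0)*P = (-4*36 + 0)*(3/4) = (-144 + 0)*(3/4) = -144*3/4 = -108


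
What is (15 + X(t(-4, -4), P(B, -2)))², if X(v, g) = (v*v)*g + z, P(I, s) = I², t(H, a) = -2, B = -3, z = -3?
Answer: 2304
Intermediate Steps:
X(v, g) = -3 + g*v² (X(v, g) = (v*v)*g - 3 = v²*g - 3 = g*v² - 3 = -3 + g*v²)
(15 + X(t(-4, -4), P(B, -2)))² = (15 + (-3 + (-3)²*(-2)²))² = (15 + (-3 + 9*4))² = (15 + (-3 + 36))² = (15 + 33)² = 48² = 2304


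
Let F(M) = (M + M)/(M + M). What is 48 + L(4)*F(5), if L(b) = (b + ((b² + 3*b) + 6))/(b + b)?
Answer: 211/4 ≈ 52.750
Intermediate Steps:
L(b) = (6 + b² + 4*b)/(2*b) (L(b) = (b + (6 + b² + 3*b))/((2*b)) = (6 + b² + 4*b)*(1/(2*b)) = (6 + b² + 4*b)/(2*b))
F(M) = 1 (F(M) = (2*M)/((2*M)) = (2*M)*(1/(2*M)) = 1)
48 + L(4)*F(5) = 48 + (2 + (½)*4 + 3/4)*1 = 48 + (2 + 2 + 3*(¼))*1 = 48 + (2 + 2 + ¾)*1 = 48 + (19/4)*1 = 48 + 19/4 = 211/4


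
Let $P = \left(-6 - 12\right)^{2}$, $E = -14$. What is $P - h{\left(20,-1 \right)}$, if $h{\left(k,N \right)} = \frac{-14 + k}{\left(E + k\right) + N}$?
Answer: $\frac{1614}{5} \approx 322.8$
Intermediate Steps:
$h{\left(k,N \right)} = \frac{-14 + k}{-14 + N + k}$ ($h{\left(k,N \right)} = \frac{-14 + k}{\left(-14 + k\right) + N} = \frac{-14 + k}{-14 + N + k}$)
$P = 324$ ($P = \left(-18\right)^{2} = 324$)
$P - h{\left(20,-1 \right)} = 324 - \frac{-14 + 20}{-14 - 1 + 20} = 324 - \frac{1}{5} \cdot 6 = 324 - \frac{6}{5} = \frac{1614}{5}$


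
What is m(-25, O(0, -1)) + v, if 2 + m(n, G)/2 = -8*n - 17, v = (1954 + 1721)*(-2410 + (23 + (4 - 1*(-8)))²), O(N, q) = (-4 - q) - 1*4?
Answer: -4354513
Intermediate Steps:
O(N, q) = -8 - q (O(N, q) = (-4 - q) - 4 = -8 - q)
v = -4354875 (v = 3675*(-2410 + (23 + (4 + 8))²) = 3675*(-2410 + (23 + 12)²) = 3675*(-2410 + 35²) = 3675*(-2410 + 1225) = 3675*(-1185) = -4354875)
m(n, G) = -38 - 16*n (m(n, G) = -4 + 2*(-8*n - 17) = -4 + 2*(-17 - 8*n) = -4 + (-34 - 16*n) = -38 - 16*n)
m(-25, O(0, -1)) + v = (-38 - 16*(-25)) - 4354875 = (-38 + 400) - 4354875 = 362 - 4354875 = -4354513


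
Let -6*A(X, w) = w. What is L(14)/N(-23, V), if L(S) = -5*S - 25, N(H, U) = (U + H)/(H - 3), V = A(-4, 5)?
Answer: -1140/11 ≈ -103.64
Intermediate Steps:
A(X, w) = -w/6
V = -⅚ (V = -⅙*5 = -⅚ ≈ -0.83333)
N(H, U) = (H + U)/(-3 + H)
L(S) = -25 - 5*S
L(14)/N(-23, V) = (-25 - 5*14)/(((-23 - ⅚)/(-3 - 23))) = (-25 - 70)/((-143/6/(-26))) = -95/((-1/26*(-143/6))) = -95/11/12 = -95*12/11 = -1140/11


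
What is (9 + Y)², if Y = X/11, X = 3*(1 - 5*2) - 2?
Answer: 4900/121 ≈ 40.496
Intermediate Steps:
X = -29 (X = 3*(1 - 10) - 2 = 3*(-9) - 2 = -27 - 2 = -29)
Y = -29/11 ≈ -2.6364
(9 + Y)² = (9 - 29/11)² = (70/11)² = 4900/121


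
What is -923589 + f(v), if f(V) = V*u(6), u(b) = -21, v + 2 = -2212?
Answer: -877095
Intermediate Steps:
v = -2214 (v = -2 - 2212 = -2214)
f(V) = -21*V (f(V) = V*(-21) = -21*V)
-923589 + f(v) = -923589 - 21*(-2214) = -923589 + 46494 = -877095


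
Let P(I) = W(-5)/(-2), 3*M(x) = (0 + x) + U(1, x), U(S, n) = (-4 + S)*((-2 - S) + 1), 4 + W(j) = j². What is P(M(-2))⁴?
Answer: 194481/16 ≈ 12155.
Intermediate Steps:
W(j) = -4 + j²
U(S, n) = (-1 - S)*(-4 + S) (U(S, n) = (-4 + S)*(-1 - S) = (-1 - S)*(-4 + S))
M(x) = 2 + x/3 (M(x) = ((0 + x) + (4 - 1*1² + 3*1))/3 = (x + (4 - 1*1 + 3))/3 = (x + (4 - 1 + 3))/3 = (x + 6)/3 = (6 + x)/3 = 2 + x/3)
P(I) = -21/2 (P(I) = (-4 + (-5)²)/(-2) = (-4 + 25)*(-½) = 21*(-½) = -21/2)
P(M(-2))⁴ = (-21/2)⁴ = 194481/16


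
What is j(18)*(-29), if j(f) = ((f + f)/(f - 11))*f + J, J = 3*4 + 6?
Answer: -22446/7 ≈ -3206.6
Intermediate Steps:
J = 18 (J = 12 + 6 = 18)
j(f) = 18 + 2*f**2/(-11 + f) (j(f) = ((f + f)/(f - 11))*f + 18 = ((2*f)/(-11 + f))*f + 18 = (2*f/(-11 + f))*f + 18 = 2*f**2/(-11 + f) + 18 = 18 + 2*f**2/(-11 + f))
j(18)*(-29) = (2*(-99 + 18**2 + 9*18)/(-11 + 18))*(-29) = (2*(-99 + 324 + 162)/7)*(-29) = (2*(1/7)*387)*(-29) = (774/7)*(-29) = -22446/7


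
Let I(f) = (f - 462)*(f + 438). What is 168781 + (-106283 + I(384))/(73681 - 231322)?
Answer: 26606976020/157641 ≈ 1.6878e+5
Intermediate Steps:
I(f) = (-462 + f)*(438 + f)
168781 + (-106283 + I(384))/(73681 - 231322) = 168781 + (-106283 + (-202356 + 384² - 24*384))/(73681 - 231322) = 168781 + (-106283 + (-202356 + 147456 - 9216))/(-157641) = 168781 + (-106283 - 64116)*(-1/157641) = 168781 - 170399*(-1/157641) = 168781 + 170399/157641 = 26606976020/157641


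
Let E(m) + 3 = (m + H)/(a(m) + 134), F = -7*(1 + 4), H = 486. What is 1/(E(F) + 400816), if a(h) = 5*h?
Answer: 1/400802 ≈ 2.4950e-6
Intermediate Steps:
F = -35 (F = -7*5 = -35)
E(m) = -3 + (486 + m)/(134 + 5*m) (E(m) = -3 + (m + 486)/(5*m + 134) = -3 + (486 + m)/(134 + 5*m))
1/(E(F) + 400816) = 1/(14*(6 - 1*(-35))/(134 + 5*(-35)) + 400816) = 1/(14*(6 + 35)/(134 - 175) + 400816) = 1/(14*41/(-41) + 400816) = 1/(14*(-1/41)*41 + 400816) = 1/(-14 + 400816) = 1/400802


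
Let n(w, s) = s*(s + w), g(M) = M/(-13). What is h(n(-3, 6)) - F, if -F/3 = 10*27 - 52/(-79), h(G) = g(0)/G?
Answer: 64146/79 ≈ 811.97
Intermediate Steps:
g(M) = -M/13 (g(M) = M*(-1/13) = -M/13)
h(G) = 0 (h(G) = (-1/13*0)/G = 0/G = 0)
F = -64146/79 (F = -3*(10*27 - 52/(-79)) = -3*(270 - 52*(-1/79)) = -3*(270 + 52/79) = -3*21382/79 = -64146/79 ≈ -811.97)
h(n(-3, 6)) - F = 0 - 1*(-64146/79) = 0 + 64146/79 = 64146/79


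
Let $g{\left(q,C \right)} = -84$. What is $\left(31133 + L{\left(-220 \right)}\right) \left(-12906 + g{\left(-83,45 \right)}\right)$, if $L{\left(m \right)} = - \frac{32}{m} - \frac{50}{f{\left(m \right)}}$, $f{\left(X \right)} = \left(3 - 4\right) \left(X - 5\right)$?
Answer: $- \frac{13345750202}{33} \approx -4.0442 \cdot 10^{8}$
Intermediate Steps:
$f{\left(X \right)} = 5 - X$ ($f{\left(X \right)} = - (X - 5) = - (-5 + X) = 5 - X$)
$L{\left(m \right)} = - \frac{50}{5 - m} - \frac{32}{m}$ ($L{\left(m \right)} = - \frac{32}{m} - \frac{50}{5 - m} = - \frac{50}{5 - m} - \frac{32}{m}$)
$\left(31133 + L{\left(-220 \right)}\right) \left(-12906 + g{\left(-83,45 \right)}\right) = \left(31133 + \frac{2 \left(80 + 9 \left(-220\right)\right)}{\left(-220\right) \left(-5 - 220\right)}\right) \left(-12906 - 84\right) = \left(31133 + 2 \left(- \frac{1}{220}\right) \frac{1}{-225} \left(80 - 1980\right)\right) \left(-12990\right) = \left(31133 + 2 \left(- \frac{1}{220}\right) \left(- \frac{1}{225}\right) \left(-1900\right)\right) \left(-12990\right) = \left(31133 - \frac{38}{495}\right) \left(-12990\right) = \frac{15410797}{495} \left(-12990\right) = - \frac{13345750202}{33}$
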